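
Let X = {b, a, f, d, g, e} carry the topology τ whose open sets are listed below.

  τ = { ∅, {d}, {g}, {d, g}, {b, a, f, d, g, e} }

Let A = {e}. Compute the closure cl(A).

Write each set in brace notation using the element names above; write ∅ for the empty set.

X∖A={b, a, f, d, g}, int(X∖A)={d, g}, hence cl(A)={b, a, f, e}

{b, a, f, e}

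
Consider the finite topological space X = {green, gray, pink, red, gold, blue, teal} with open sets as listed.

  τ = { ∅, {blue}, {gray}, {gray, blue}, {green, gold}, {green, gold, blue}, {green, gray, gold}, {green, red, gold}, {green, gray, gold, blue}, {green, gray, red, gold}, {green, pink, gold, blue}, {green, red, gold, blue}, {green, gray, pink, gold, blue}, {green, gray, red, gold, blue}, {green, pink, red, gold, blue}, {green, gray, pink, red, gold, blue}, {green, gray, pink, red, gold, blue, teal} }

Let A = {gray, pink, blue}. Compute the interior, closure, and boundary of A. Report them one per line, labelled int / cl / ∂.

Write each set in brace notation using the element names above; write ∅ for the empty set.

int(A) = {gray, blue}
cl(A)  = {gray, pink, blue, teal}
∂A     = {pink, teal}

interior: largest open inside A is {gray, blue} (from ∅, {gray}, {blue}, {gray, blue})
cl via duality: int({green, red, gold, teal}) = {green, red, gold}, so X∖{green, red, gold} = {gray, pink, blue, teal}
cl∖int = {pink, teal}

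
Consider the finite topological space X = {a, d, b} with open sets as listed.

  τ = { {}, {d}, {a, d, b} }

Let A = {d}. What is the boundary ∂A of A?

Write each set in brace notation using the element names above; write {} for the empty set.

U open, U⊆A: {}, {d}. int(A) = ⋃ = {d}
X∖A={a, b}, int(X∖A)={}, hence cl(A)={a, d, b}
∂A: remove int from cl → {a, b}

{a, b}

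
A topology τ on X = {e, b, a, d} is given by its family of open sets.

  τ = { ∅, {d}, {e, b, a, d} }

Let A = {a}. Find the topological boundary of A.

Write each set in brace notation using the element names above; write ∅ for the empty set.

{e, b, a}

opens ⊆ A: ∅; union → int = ∅
complement {e, b, d}; its interior {d}; cl(A) = X∖{d} = {e, b, a}
boundary = {e, b, a} ∖ ∅ = {e, b, a}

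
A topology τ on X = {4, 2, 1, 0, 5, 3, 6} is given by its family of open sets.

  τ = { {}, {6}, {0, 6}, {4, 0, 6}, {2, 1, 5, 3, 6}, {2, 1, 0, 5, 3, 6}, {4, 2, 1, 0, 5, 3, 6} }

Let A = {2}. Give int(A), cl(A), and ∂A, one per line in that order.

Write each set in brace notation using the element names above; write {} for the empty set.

int(A) = {}
cl(A)  = {2, 1, 5, 3}
∂A     = {2, 1, 5, 3}

open subsets of A: {}; so int(A) = {}
closure: X∖int(X∖A) = X∖{4, 0, 6} = {2, 1, 5, 3}
∂A = {2, 1, 5, 3} minus {} = {2, 1, 5, 3}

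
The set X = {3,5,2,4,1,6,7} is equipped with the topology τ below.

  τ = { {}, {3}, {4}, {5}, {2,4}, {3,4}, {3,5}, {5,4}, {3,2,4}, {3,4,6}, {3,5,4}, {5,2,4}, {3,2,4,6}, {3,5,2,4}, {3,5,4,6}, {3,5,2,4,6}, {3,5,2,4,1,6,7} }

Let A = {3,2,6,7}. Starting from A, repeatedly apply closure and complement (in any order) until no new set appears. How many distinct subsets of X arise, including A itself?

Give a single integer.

8

closure: X∖int(X∖A) = X∖{5,4} = {3,2,1,6,7}
Let k=closure and c=complement:
  1. A     = {3,2,6,7}
  2. kA    = {3,2,1,6,7}
  3. cA    = {5,4,1}
  4. ckA   = {5,4}
  5. kcA   = {5,2,4,1,6,7}
  6. ckcA  = {3}
  7. kckcA = {3,1,6,7}
  8. ckckcA = {5,2,4}
— saturated at 8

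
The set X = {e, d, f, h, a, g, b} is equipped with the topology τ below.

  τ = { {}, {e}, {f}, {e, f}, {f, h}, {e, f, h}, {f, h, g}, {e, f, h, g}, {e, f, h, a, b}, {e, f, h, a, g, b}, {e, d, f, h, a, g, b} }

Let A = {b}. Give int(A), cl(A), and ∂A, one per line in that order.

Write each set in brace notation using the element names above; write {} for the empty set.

opens ⊆ A: {}; union → int = {}
complement {e, d, f, h, a, g}; its interior {e, f, h, g}; cl(A) = X∖{e, f, h, g} = {d, a, b}
boundary = {d, a, b} ∖ {} = {d, a, b}

int(A) = {}
cl(A)  = {d, a, b}
∂A     = {d, a, b}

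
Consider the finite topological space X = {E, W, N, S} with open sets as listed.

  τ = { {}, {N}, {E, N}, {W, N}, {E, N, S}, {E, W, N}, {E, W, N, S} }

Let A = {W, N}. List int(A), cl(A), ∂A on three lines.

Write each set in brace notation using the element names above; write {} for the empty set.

U open, U⊆A: {}, {N}, {W, N}. int(A) = ⋃ = {W, N}
X∖A={E, S}, int(X∖A)={}, hence cl(A)={E, W, N, S}
∂A: remove int from cl → {E, S}

int(A) = {W, N}
cl(A)  = {E, W, N, S}
∂A     = {E, S}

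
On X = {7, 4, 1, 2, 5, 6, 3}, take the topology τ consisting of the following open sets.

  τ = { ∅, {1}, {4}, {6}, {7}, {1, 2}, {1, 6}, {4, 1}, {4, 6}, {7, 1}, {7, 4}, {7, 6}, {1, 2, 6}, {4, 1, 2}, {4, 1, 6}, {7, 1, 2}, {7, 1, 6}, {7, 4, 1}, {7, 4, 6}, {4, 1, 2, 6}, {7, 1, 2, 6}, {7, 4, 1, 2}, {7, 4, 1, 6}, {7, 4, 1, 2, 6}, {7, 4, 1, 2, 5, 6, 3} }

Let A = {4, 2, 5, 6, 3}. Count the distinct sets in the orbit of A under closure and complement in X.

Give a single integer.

closure: X∖int(X∖A) = X∖{7, 1} = {4, 2, 5, 6, 3}
Let k=closure and c=complement:
  1. A     = {4, 2, 5, 6, 3}
  2. cA    = {7, 1}
  3. kcA   = {7, 1, 2, 5, 3}
  4. ckcA  = {4, 6}
  5. kckcA = {4, 5, 6, 3}
  6. ckckcA = {7, 1, 2}
— saturated at 6

6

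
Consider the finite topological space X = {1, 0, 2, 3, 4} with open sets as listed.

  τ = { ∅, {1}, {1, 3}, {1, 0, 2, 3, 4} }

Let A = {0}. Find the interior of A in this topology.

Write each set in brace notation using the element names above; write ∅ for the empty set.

interior: largest open inside A is ∅ (from ∅)

∅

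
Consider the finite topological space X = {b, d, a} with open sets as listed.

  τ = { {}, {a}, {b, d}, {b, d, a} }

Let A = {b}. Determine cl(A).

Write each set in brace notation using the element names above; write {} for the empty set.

{b, d}

complement {d, a}; its interior {a}; cl(A) = X∖{a} = {b, d}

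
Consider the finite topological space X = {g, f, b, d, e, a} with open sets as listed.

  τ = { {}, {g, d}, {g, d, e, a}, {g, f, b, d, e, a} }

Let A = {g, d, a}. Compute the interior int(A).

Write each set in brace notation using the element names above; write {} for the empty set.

open subsets of A: {}, {g, d}; so int(A) = {g, d}

{g, d}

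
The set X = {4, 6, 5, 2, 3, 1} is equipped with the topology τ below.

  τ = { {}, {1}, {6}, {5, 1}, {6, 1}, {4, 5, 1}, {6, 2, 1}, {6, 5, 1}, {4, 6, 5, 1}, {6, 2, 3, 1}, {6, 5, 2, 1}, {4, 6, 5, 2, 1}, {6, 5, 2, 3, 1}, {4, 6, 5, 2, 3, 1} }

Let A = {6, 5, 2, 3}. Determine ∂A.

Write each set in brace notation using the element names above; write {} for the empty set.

{4, 5, 2, 3}

opens ⊆ A: {}, {6}; union → int = {6}
complement {4, 1}; its interior {1}; cl(A) = X∖{1} = {4, 6, 5, 2, 3}
boundary = {4, 6, 5, 2, 3} ∖ {6} = {4, 5, 2, 3}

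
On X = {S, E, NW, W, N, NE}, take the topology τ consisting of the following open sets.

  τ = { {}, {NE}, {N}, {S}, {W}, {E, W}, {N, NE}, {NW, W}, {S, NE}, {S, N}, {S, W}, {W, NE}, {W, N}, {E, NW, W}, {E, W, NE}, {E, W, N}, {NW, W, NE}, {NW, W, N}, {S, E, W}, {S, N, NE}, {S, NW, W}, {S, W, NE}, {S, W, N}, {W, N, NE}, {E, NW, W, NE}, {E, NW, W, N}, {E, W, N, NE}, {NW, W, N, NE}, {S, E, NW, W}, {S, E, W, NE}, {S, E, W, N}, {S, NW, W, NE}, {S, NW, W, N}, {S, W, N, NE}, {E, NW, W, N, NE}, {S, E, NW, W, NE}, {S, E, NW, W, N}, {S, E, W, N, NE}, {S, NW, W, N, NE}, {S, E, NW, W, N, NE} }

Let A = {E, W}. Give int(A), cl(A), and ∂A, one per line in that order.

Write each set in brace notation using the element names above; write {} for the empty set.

interior: largest open inside A is {E, W} (from {}, {W}, {E, W})
cl via duality: int({S, NW, N, NE}) = {S, N, NE}, so X∖{S, N, NE} = {E, NW, W}
cl∖int = {NW}

int(A) = {E, W}
cl(A)  = {E, NW, W}
∂A     = {NW}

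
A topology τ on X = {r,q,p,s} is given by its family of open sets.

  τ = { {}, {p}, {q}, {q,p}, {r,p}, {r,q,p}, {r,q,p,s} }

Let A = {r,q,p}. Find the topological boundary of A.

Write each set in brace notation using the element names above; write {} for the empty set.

{s}

open subsets of A: {}, {q}, {p}, {r,p}, {q,p}, {r,q,p}; so int(A) = {r,q,p}
closure: X∖int(X∖A) = X∖{} = {r,q,p,s}
∂A = {r,q,p,s} minus {r,q,p} = {s}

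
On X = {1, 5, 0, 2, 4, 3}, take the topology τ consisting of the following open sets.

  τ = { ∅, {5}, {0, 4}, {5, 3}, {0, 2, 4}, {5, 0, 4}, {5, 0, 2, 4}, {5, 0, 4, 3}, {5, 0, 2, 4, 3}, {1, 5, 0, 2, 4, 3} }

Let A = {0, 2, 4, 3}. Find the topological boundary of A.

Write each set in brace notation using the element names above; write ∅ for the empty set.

open subsets of A: ∅, {0, 4}, {0, 2, 4}; so int(A) = {0, 2, 4}
closure: X∖int(X∖A) = X∖{5} = {1, 0, 2, 4, 3}
∂A = {1, 0, 2, 4, 3} minus {0, 2, 4} = {1, 3}

{1, 3}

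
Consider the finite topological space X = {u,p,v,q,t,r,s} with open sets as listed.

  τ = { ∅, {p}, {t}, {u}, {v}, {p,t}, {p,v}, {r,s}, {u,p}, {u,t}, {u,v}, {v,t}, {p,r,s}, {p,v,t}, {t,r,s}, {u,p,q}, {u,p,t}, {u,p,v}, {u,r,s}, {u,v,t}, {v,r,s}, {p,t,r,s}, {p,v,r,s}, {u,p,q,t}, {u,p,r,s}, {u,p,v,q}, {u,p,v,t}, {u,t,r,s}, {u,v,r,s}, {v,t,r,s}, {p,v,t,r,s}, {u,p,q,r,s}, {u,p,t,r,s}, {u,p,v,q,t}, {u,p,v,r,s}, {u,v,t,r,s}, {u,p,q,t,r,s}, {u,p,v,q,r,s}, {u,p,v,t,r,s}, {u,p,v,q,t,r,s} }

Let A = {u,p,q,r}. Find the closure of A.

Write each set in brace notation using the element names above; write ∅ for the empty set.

{u,p,q,r,s}

closure: X∖int(X∖A) = X∖{v,t} = {u,p,q,r,s}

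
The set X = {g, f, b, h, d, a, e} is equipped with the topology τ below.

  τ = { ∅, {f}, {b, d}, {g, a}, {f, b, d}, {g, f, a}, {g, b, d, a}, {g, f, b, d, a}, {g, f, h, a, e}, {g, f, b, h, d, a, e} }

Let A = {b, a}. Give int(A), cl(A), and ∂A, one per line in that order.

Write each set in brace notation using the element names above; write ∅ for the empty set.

interior: largest open inside A is ∅ (from ∅)
cl via duality: int({g, f, h, d, e}) = {f}, so X∖{f} = {g, b, h, d, a, e}
cl∖int = {g, b, h, d, a, e}

int(A) = ∅
cl(A)  = {g, b, h, d, a, e}
∂A     = {g, b, h, d, a, e}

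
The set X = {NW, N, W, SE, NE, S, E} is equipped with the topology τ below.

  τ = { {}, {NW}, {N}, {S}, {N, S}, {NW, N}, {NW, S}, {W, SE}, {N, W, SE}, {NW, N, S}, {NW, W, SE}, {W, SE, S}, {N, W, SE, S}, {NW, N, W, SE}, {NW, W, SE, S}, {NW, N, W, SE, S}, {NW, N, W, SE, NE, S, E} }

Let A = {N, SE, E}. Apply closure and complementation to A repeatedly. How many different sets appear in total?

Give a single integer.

complement {NW, W, NE, S}; its interior {NW, S}; cl(A) = X∖{NW, S} = {N, W, SE, NE, E}
With k = closure, c = complement:
  1. A     = {N, SE, E}
  2. kA    = {N, W, SE, NE, E}
  3. cA    = {NW, W, NE, S}
  4. ckA   = {NW, S}
  5. kcA   = {NW, W, SE, NE, S, E}
  6. kckA  = {NW, NE, S, E}
  7. ckcA  = {N}
  8. ckckA = {N, W, SE}
  9. kckcA = {N, NE, E}
  10. ckckcA = {NW, W, SE, S}
k, c of each give nothing new

10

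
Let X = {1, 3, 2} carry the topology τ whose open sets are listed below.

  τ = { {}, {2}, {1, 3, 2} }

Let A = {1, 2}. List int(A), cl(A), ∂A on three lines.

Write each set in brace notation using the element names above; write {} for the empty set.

int(A) = {2}
cl(A)  = {1, 3, 2}
∂A     = {1, 3}

interior: largest open inside A is {2} (from {}, {2})
cl via duality: int({3}) = {}, so X∖{} = {1, 3, 2}
cl∖int = {1, 3}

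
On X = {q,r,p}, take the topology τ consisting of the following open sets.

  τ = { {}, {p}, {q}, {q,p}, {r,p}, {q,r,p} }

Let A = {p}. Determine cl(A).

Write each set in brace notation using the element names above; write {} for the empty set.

{r,p}

cl via duality: int({q,r}) = {q}, so X∖{q} = {r,p}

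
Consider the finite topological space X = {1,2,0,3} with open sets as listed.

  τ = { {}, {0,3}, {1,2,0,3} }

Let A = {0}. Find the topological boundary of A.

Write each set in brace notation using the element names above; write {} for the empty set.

{1,2,0,3}

U open, U⊆A: {}. int(A) = ⋃ = {}
X∖A={1,2,3}, int(X∖A)={}, hence cl(A)={1,2,0,3}
∂A: remove int from cl → {1,2,0,3}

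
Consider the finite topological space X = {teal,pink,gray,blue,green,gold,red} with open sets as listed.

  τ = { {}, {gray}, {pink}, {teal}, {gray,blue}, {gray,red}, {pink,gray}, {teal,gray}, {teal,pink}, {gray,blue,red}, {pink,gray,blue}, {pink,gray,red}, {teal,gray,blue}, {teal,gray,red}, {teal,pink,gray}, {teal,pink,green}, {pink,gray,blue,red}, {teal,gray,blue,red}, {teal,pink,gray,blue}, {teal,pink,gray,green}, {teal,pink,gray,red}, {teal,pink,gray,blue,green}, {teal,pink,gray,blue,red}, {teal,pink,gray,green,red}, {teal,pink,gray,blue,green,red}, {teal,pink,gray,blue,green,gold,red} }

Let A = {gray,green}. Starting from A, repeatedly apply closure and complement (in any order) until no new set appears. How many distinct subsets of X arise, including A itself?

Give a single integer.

10

complement {teal,pink,blue,gold,red}; its interior {teal,pink}; cl(A) = X∖{teal,pink} = {gray,blue,green,gold,red}
With k = closure, c = complement:
  1. A     = {gray,green}
  2. kA    = {gray,blue,green,gold,red}
  3. cA    = {teal,pink,blue,gold,red}
  4. ckA   = {teal,pink}
  5. kcA   = {teal,pink,blue,green,gold,red}
  6. kckA  = {teal,pink,green,gold}
  7. ckcA  = {gray}
  8. ckckA = {gray,blue,red}
  9. kckcA = {gray,blue,gold,red}
  10. ckckcA = {teal,pink,green}
k, c of each give nothing new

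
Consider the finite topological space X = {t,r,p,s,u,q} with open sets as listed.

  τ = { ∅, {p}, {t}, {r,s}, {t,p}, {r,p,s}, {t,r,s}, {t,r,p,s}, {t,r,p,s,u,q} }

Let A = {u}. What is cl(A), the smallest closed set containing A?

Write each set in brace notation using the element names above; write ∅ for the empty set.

{u,q}

complement {t,r,p,s,q}; its interior {t,r,p,s}; cl(A) = X∖{t,r,p,s} = {u,q}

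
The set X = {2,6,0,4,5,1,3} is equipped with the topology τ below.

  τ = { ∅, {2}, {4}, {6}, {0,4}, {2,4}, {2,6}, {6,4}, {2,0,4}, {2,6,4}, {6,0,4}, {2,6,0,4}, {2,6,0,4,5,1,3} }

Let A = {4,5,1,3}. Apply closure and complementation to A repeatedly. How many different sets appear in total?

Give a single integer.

8

complement {2,6,0}; its interior {2,6}; cl(A) = X∖{2,6} = {0,4,5,1,3}
With k = closure, c = complement:
  1. A     = {4,5,1,3}
  2. kA    = {0,4,5,1,3}
  3. cA    = {2,6,0}
  4. ckA   = {2,6}
  5. kcA   = {2,6,0,5,1,3}
  6. kckA  = {2,6,5,1,3}
  7. ckcA  = {4}
  8. ckckA = {0,4}
k, c of each give nothing new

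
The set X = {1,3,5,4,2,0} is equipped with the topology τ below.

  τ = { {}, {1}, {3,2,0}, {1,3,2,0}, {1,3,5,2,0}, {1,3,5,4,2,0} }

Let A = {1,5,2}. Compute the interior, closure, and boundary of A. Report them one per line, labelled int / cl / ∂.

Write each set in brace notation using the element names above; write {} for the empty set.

int(A) = {1}
cl(A)  = {1,3,5,4,2,0}
∂A     = {3,5,4,2,0}

interior: largest open inside A is {1} (from {}, {1})
cl via duality: int({3,4,0}) = {}, so X∖{} = {1,3,5,4,2,0}
cl∖int = {3,5,4,2,0}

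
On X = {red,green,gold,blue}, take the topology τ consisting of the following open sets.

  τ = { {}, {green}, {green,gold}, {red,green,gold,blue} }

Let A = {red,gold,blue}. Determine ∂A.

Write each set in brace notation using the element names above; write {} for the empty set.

opens ⊆ A: {}; union → int = {}
complement {green}; its interior {green}; cl(A) = X∖{green} = {red,gold,blue}
boundary = {red,gold,blue} ∖ {} = {red,gold,blue}

{red,gold,blue}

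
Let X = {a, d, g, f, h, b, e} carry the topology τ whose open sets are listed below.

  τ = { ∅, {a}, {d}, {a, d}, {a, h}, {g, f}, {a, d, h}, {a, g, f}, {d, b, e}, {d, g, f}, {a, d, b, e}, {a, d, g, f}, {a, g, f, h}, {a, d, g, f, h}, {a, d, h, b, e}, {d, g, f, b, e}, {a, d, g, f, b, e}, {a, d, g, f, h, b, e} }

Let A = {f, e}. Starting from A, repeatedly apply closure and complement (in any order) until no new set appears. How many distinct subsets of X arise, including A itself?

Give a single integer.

closure: X∖int(X∖A) = X∖{a, d, h} = {g, f, b, e}
Let k=closure and c=complement:
  1. A     = {f, e}
  2. kA    = {g, f, b, e}
  3. cA    = {a, d, g, h, b}
  4. ckA   = {a, d, h}
  5. kcA   = {a, d, g, f, h, b, e}
  6. kckA  = {a, d, h, b, e}
  7. ckcA  = ∅
  8. ckckA = {g, f}
— saturated at 8

8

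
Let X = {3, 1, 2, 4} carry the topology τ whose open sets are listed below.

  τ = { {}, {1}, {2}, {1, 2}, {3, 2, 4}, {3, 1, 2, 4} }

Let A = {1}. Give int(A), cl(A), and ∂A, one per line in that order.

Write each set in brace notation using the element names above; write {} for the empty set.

int(A) = {1}
cl(A)  = {1}
∂A     = {}

U open, U⊆A: {}, {1}. int(A) = ⋃ = {1}
X∖A={3, 2, 4}, int(X∖A)={3, 2, 4}, hence cl(A)={1}
∂A: remove int from cl → {}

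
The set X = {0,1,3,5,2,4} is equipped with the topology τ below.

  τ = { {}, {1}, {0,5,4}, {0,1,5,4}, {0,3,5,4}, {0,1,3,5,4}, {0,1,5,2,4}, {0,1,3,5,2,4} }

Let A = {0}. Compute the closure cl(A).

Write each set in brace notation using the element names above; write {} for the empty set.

{0,3,5,2,4}

complement {1,3,5,2,4}; its interior {1}; cl(A) = X∖{1} = {0,3,5,2,4}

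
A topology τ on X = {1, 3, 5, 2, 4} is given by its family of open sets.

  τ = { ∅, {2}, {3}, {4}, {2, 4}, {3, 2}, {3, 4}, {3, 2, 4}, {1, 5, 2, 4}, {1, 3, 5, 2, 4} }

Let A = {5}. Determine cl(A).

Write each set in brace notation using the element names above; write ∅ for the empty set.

{1, 5}

closure: X∖int(X∖A) = X∖{3, 2, 4} = {1, 5}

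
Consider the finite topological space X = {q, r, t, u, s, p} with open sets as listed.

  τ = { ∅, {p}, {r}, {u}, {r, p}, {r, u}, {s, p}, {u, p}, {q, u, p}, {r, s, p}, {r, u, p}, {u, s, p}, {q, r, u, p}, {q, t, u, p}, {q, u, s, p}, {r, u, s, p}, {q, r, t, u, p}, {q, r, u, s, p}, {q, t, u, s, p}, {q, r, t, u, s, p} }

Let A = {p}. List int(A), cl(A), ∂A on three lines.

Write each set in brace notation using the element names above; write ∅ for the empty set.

opens ⊆ A: ∅, {p}; union → int = {p}
complement {q, r, t, u, s}; its interior {r, u}; cl(A) = X∖{r, u} = {q, t, s, p}
boundary = {q, t, s, p} ∖ {p} = {q, t, s}

int(A) = {p}
cl(A)  = {q, t, s, p}
∂A     = {q, t, s}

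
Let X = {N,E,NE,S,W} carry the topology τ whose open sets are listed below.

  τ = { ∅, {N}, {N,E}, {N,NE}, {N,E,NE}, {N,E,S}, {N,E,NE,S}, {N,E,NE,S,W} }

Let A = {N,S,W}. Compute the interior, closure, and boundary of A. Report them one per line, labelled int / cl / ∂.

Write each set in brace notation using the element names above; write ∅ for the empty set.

U open, U⊆A: ∅, {N}. int(A) = ⋃ = {N}
X∖A={E,NE}, int(X∖A)=∅, hence cl(A)={N,E,NE,S,W}
∂A: remove int from cl → {E,NE,S,W}

int(A) = {N}
cl(A)  = {N,E,NE,S,W}
∂A     = {E,NE,S,W}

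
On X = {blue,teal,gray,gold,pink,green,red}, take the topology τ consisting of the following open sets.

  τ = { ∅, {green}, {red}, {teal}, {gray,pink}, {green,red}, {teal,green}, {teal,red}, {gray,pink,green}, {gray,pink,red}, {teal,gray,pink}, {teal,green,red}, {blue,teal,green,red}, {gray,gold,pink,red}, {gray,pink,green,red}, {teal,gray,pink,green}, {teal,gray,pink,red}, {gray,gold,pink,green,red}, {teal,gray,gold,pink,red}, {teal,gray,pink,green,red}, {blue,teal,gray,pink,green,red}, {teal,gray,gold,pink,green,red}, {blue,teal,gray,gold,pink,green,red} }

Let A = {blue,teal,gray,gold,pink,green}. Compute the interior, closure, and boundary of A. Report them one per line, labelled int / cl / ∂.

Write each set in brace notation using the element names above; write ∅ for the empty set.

int(A) = {teal,gray,pink,green}
cl(A)  = {blue,teal,gray,gold,pink,green}
∂A     = {blue,gold}

opens ⊆ A: ∅, {green}, {teal}, {gray,pink}, {teal,green}, {gray,pink,green}, {teal,gray,pink}, {teal,gray,pink,green}; union → int = {teal,gray,pink,green}
complement {red}; its interior {red}; cl(A) = X∖{red} = {blue,teal,gray,gold,pink,green}
boundary = {blue,teal,gray,gold,pink,green} ∖ {teal,gray,pink,green} = {blue,gold}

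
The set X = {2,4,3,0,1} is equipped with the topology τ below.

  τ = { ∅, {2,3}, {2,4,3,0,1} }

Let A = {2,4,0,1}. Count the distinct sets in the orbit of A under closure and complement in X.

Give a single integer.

X∖A={3}, int(X∖A)=∅, hence cl(A)={2,4,3,0,1}
Orbit (k=closure, c=complement):
  1. A     = {2,4,0,1}
  2. kA    = {2,4,3,0,1}
  3. cA    = {3}
  4. ckA   = ∅
(closed under both — stop)

4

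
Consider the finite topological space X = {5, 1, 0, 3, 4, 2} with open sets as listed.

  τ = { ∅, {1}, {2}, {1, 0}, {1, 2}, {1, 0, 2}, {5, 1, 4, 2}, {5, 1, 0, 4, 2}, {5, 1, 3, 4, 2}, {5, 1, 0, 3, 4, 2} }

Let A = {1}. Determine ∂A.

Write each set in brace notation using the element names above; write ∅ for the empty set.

{5, 0, 3, 4}

U open, U⊆A: ∅, {1}. int(A) = ⋃ = {1}
X∖A={5, 0, 3, 4, 2}, int(X∖A)={2}, hence cl(A)={5, 1, 0, 3, 4}
∂A: remove int from cl → {5, 0, 3, 4}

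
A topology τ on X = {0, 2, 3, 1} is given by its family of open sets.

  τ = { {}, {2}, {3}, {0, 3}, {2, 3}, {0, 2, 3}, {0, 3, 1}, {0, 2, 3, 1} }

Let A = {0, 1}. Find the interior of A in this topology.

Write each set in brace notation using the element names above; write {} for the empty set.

interior: largest open inside A is {} (from {})

{}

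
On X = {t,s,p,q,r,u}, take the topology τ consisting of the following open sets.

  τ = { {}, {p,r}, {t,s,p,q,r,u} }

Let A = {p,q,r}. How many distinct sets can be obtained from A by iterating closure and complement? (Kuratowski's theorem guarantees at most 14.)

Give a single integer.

complement {t,s,u}; its interior {}; cl(A) = X∖{} = {t,s,p,q,r,u}
With k = closure, c = complement:
  1. A     = {p,q,r}
  2. kA    = {t,s,p,q,r,u}
  3. cA    = {t,s,u}
  4. ckA   = {}
  5. kcA   = {t,s,q,u}
  6. ckcA  = {p,r}
k, c of each give nothing new

6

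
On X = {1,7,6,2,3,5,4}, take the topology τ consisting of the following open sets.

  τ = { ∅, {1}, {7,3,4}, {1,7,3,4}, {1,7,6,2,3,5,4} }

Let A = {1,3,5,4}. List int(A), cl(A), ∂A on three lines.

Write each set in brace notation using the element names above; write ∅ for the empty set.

int(A) = {1}
cl(A)  = {1,7,6,2,3,5,4}
∂A     = {7,6,2,3,5,4}

open subsets of A: ∅, {1}; so int(A) = {1}
closure: X∖int(X∖A) = X∖∅ = {1,7,6,2,3,5,4}
∂A = {1,7,6,2,3,5,4} minus {1} = {7,6,2,3,5,4}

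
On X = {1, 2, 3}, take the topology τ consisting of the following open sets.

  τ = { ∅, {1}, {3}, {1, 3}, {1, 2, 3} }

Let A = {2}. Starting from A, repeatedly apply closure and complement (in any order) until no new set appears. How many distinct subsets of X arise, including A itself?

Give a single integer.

4

X∖A={1, 3}, int(X∖A)={1, 3}, hence cl(A)={2}
Orbit (k=closure, c=complement):
  1. A     = {2}
  2. cA    = {1, 3}
  3. kcA   = {1, 2, 3}
  4. ckcA  = ∅
(closed under both — stop)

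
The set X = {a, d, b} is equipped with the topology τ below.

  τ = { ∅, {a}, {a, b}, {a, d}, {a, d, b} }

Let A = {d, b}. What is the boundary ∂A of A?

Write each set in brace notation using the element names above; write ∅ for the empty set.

interior: largest open inside A is ∅ (from ∅)
cl via duality: int({a}) = {a}, so X∖{a} = {d, b}
cl∖int = {d, b}

{d, b}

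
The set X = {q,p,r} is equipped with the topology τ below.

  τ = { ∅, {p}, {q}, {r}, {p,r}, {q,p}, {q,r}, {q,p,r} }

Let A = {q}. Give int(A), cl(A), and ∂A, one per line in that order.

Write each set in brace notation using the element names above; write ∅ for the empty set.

U open, U⊆A: ∅, {q}. int(A) = ⋃ = {q}
X∖A={p,r}, int(X∖A)={p,r}, hence cl(A)={q}
∂A: remove int from cl → ∅

int(A) = {q}
cl(A)  = {q}
∂A     = ∅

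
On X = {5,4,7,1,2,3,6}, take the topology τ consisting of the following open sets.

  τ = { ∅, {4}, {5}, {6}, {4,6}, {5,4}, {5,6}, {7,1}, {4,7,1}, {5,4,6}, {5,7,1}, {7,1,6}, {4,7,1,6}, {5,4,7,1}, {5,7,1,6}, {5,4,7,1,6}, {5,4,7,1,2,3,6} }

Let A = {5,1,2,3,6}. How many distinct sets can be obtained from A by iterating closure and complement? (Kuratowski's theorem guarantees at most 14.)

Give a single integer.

10

X∖A={4,7}, int(X∖A)={4}, hence cl(A)={5,7,1,2,3,6}
Orbit (k=closure, c=complement):
  1. A     = {5,1,2,3,6}
  2. kA    = {5,7,1,2,3,6}
  3. cA    = {4,7}
  4. ckA   = {4}
  5. kcA   = {4,7,1,2,3}
  6. kckA  = {4,2,3}
  7. ckcA  = {5,6}
  8. ckckA = {5,7,1,6}
  9. kckcA = {5,2,3,6}
  10. ckckcA = {4,7,1}
(closed under both — stop)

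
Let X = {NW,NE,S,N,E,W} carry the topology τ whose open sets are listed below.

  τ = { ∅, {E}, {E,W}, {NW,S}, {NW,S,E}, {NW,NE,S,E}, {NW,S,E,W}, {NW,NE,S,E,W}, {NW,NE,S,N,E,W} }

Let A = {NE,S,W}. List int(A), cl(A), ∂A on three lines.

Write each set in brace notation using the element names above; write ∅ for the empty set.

interior: largest open inside A is ∅ (from ∅)
cl via duality: int({NW,N,E}) = {E}, so X∖{E} = {NW,NE,S,N,W}
cl∖int = {NW,NE,S,N,W}

int(A) = ∅
cl(A)  = {NW,NE,S,N,W}
∂A     = {NW,NE,S,N,W}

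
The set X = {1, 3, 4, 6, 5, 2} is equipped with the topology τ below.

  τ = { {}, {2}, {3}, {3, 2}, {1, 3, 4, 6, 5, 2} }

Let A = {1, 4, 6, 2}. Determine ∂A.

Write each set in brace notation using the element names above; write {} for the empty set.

{1, 4, 6, 5}

interior: largest open inside A is {2} (from {}, {2})
cl via duality: int({3, 5}) = {3}, so X∖{3} = {1, 4, 6, 5, 2}
cl∖int = {1, 4, 6, 5}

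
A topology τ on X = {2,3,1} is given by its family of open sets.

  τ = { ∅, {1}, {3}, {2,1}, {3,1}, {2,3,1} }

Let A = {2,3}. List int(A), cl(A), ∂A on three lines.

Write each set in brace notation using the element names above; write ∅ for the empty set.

int(A) = {3}
cl(A)  = {2,3}
∂A     = {2}

U open, U⊆A: ∅, {3}. int(A) = ⋃ = {3}
X∖A={1}, int(X∖A)={1}, hence cl(A)={2,3}
∂A: remove int from cl → {2}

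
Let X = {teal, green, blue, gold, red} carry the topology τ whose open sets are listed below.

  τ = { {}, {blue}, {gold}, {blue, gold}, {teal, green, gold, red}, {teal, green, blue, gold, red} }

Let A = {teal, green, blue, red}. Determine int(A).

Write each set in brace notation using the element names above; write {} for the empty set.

interior: largest open inside A is {blue} (from {}, {blue})

{blue}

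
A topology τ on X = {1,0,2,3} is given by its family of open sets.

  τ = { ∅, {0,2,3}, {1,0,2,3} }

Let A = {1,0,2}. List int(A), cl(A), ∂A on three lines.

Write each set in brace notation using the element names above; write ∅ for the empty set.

int(A) = ∅
cl(A)  = {1,0,2,3}
∂A     = {1,0,2,3}

opens ⊆ A: ∅; union → int = ∅
complement {3}; its interior ∅; cl(A) = X∖∅ = {1,0,2,3}
boundary = {1,0,2,3} ∖ ∅ = {1,0,2,3}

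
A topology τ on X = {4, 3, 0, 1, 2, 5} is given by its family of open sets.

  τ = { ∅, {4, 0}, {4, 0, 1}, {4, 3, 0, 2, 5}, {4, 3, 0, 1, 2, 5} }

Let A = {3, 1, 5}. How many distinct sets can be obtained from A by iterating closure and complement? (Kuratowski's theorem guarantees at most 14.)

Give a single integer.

cl via duality: int({4, 0, 2}) = {4, 0}, so X∖{4, 0} = {3, 1, 2, 5}
Write k for closure, c for complement:
  1. A     = {3, 1, 5}
  2. kA    = {3, 1, 2, 5}
  3. cA    = {4, 0, 2}
  4. ckA   = {4, 0}
  5. kcA   = {4, 3, 0, 1, 2, 5}
  6. ckcA  = ∅
applying k or c yields no new set

6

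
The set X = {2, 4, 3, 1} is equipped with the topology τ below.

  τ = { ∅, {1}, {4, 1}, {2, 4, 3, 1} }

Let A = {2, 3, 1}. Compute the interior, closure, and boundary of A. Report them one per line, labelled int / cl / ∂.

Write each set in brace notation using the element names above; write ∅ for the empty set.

int(A) = {1}
cl(A)  = {2, 4, 3, 1}
∂A     = {2, 4, 3}

opens ⊆ A: ∅, {1}; union → int = {1}
complement {4}; its interior ∅; cl(A) = X∖∅ = {2, 4, 3, 1}
boundary = {2, 4, 3, 1} ∖ {1} = {2, 4, 3}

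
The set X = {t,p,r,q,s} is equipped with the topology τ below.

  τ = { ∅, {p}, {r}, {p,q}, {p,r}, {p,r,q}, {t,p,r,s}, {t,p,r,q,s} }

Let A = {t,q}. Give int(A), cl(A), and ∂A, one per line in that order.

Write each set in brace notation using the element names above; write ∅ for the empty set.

open subsets of A: ∅; so int(A) = ∅
closure: X∖int(X∖A) = X∖{p,r} = {t,q,s}
∂A = {t,q,s} minus ∅ = {t,q,s}

int(A) = ∅
cl(A)  = {t,q,s}
∂A     = {t,q,s}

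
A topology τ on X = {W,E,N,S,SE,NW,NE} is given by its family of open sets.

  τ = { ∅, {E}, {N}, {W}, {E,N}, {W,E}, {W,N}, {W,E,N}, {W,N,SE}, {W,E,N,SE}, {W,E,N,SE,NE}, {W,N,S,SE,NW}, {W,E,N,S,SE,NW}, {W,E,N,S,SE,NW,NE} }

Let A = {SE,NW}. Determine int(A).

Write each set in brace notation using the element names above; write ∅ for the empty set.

interior: largest open inside A is ∅ (from ∅)

∅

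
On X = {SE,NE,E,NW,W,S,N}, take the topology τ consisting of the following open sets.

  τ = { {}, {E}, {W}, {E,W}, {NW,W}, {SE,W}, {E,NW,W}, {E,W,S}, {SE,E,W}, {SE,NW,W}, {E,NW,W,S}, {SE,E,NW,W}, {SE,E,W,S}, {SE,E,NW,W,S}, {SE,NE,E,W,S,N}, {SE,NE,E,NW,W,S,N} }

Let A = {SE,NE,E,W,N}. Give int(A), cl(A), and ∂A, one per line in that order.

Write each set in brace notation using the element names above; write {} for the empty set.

int(A) = {SE,E,W}
cl(A)  = {SE,NE,E,NW,W,S,N}
∂A     = {NE,NW,S,N}

U open, U⊆A: {}, {E}, {W}, {E,W}, {SE,W}, {SE,E,W}. int(A) = ⋃ = {SE,E,W}
X∖A={NW,S}, int(X∖A)={}, hence cl(A)={SE,NE,E,NW,W,S,N}
∂A: remove int from cl → {NE,NW,S,N}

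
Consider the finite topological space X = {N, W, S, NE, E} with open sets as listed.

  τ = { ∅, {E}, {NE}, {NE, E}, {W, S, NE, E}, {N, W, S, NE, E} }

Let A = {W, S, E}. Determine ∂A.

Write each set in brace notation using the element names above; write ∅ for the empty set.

{N, W, S}

open subsets of A: ∅, {E}; so int(A) = {E}
closure: X∖int(X∖A) = X∖{NE} = {N, W, S, E}
∂A = {N, W, S, E} minus {E} = {N, W, S}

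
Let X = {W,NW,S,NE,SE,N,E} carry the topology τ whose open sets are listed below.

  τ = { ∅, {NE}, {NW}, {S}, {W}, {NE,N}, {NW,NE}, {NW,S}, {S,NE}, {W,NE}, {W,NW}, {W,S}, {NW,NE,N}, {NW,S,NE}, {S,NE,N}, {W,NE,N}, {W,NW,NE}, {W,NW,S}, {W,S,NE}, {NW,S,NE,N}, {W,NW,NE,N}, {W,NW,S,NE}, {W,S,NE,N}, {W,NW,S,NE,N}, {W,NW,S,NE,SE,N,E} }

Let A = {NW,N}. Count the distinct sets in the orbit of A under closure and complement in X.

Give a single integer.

cl via duality: int({W,S,NE,SE,E}) = {W,S,NE}, so X∖{W,S,NE} = {NW,SE,N,E}
Write k for closure, c for complement:
  1. A     = {NW,N}
  2. kA    = {NW,SE,N,E}
  3. cA    = {W,S,NE,SE,E}
  4. ckA   = {W,S,NE}
  5. kcA   = {W,S,NE,SE,N,E}
  6. ckcA  = {NW}
  7. kckcA = {NW,SE,E}
  8. ckckcA = {W,S,NE,N}
applying k or c yields no new set

8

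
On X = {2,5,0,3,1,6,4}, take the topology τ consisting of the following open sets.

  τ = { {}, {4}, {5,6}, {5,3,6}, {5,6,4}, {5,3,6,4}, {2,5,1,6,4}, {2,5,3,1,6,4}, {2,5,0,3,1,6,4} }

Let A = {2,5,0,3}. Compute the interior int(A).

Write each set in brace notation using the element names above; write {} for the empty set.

{}

opens ⊆ A: {}; union → int = {}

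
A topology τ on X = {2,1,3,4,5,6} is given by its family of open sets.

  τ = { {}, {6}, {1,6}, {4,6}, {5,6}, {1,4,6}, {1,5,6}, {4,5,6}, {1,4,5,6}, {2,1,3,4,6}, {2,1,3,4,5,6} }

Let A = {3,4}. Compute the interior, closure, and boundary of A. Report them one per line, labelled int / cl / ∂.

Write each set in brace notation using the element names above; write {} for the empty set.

opens ⊆ A: {}; union → int = {}
complement {2,1,5,6}; its interior {1,5,6}; cl(A) = X∖{1,5,6} = {2,3,4}
boundary = {2,3,4} ∖ {} = {2,3,4}

int(A) = {}
cl(A)  = {2,3,4}
∂A     = {2,3,4}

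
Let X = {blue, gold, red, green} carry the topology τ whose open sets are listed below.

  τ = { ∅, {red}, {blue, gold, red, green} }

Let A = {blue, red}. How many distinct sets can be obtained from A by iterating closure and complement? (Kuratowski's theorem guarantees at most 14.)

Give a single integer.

6

closure: X∖int(X∖A) = X∖∅ = {blue, gold, red, green}
Let k=closure and c=complement:
  1. A     = {blue, red}
  2. kA    = {blue, gold, red, green}
  3. cA    = {gold, green}
  4. ckA   = ∅
  5. kcA   = {blue, gold, green}
  6. ckcA  = {red}
— saturated at 6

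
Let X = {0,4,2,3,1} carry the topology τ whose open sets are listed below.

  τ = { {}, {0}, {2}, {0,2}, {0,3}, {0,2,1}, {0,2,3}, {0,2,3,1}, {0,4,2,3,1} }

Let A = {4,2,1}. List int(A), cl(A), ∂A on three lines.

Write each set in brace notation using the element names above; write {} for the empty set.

int(A) = {2}
cl(A)  = {4,2,1}
∂A     = {4,1}

U open, U⊆A: {}, {2}. int(A) = ⋃ = {2}
X∖A={0,3}, int(X∖A)={0,3}, hence cl(A)={4,2,1}
∂A: remove int from cl → {4,1}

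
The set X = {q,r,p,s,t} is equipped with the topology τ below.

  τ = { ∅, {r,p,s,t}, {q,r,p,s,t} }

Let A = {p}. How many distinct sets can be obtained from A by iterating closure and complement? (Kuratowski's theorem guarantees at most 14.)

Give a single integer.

4

cl via duality: int({q,r,s,t}) = ∅, so X∖∅ = {q,r,p,s,t}
Write k for closure, c for complement:
  1. A     = {p}
  2. kA    = {q,r,p,s,t}
  3. cA    = {q,r,s,t}
  4. ckA   = ∅
applying k or c yields no new set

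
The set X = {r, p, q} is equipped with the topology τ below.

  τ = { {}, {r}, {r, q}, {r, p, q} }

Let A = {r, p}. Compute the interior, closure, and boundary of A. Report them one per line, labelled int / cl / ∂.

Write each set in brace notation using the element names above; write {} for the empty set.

open subsets of A: {}, {r}; so int(A) = {r}
closure: X∖int(X∖A) = X∖{} = {r, p, q}
∂A = {r, p, q} minus {r} = {p, q}

int(A) = {r}
cl(A)  = {r, p, q}
∂A     = {p, q}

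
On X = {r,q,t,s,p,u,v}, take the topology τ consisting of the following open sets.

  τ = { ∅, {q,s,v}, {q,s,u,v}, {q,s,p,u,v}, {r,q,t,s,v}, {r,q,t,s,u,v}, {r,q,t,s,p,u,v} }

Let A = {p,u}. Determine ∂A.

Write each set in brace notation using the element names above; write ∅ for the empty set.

{p,u}

interior: largest open inside A is ∅ (from ∅)
cl via duality: int({r,q,t,s,v}) = {r,q,t,s,v}, so X∖{r,q,t,s,v} = {p,u}
cl∖int = {p,u}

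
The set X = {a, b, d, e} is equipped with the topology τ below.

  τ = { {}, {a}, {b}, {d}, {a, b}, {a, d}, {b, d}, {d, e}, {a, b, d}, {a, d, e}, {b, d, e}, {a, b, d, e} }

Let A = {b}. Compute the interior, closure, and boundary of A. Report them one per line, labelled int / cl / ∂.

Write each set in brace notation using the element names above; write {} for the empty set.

int(A) = {b}
cl(A)  = {b}
∂A     = {}

interior: largest open inside A is {b} (from {}, {b})
cl via duality: int({a, d, e}) = {a, d, e}, so X∖{a, d, e} = {b}
cl∖int = {}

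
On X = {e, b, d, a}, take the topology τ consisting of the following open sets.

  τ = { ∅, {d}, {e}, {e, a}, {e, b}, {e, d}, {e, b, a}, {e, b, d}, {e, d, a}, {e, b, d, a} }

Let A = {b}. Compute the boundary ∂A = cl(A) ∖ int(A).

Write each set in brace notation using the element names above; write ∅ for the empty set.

interior: largest open inside A is ∅ (from ∅)
cl via duality: int({e, d, a}) = {e, d, a}, so X∖{e, d, a} = {b}
cl∖int = {b}

{b}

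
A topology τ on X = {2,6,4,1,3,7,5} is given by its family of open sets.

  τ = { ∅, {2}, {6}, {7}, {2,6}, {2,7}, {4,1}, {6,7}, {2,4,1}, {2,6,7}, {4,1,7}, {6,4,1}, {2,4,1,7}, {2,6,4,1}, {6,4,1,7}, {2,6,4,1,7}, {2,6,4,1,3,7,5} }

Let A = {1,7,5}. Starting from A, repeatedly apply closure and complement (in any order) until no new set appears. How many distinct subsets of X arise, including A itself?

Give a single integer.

complement {2,6,4,3}; its interior {2,6}; cl(A) = X∖{2,6} = {4,1,3,7,5}
With k = closure, c = complement:
  1. A     = {1,7,5}
  2. kA    = {4,1,3,7,5}
  3. cA    = {2,6,4,3}
  4. ckA   = {2,6}
  5. kcA   = {2,6,4,1,3,5}
  6. kckA  = {2,6,3,5}
  7. ckcA  = {7}
  8. ckckA = {4,1,7}
  9. kckcA = {3,7,5}
  10. ckckcA = {2,6,4,1}
k, c of each give nothing new

10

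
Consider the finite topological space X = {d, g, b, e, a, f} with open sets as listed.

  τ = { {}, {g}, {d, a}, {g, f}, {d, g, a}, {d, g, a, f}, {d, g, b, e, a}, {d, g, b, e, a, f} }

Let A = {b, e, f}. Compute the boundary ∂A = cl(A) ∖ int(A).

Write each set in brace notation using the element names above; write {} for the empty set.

{b, e, f}

open subsets of A: {}; so int(A) = {}
closure: X∖int(X∖A) = X∖{d, g, a} = {b, e, f}
∂A = {b, e, f} minus {} = {b, e, f}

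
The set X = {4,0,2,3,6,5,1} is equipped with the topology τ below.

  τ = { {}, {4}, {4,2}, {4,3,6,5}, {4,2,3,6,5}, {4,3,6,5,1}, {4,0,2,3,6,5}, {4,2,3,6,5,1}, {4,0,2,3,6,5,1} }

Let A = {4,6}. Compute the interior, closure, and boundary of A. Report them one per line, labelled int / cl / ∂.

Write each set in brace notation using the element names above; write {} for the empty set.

interior: largest open inside A is {4} (from {}, {4})
cl via duality: int({0,2,3,5,1}) = {}, so X∖{} = {4,0,2,3,6,5,1}
cl∖int = {0,2,3,6,5,1}

int(A) = {4}
cl(A)  = {4,0,2,3,6,5,1}
∂A     = {0,2,3,6,5,1}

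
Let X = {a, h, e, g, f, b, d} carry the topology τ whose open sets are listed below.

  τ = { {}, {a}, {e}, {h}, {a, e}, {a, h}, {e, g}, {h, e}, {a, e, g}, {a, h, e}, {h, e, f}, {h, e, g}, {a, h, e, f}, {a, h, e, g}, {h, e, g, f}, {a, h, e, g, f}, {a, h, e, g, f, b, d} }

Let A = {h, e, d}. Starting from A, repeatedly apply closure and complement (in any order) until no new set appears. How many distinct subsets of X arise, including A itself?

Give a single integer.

8

X∖A={a, g, f, b}, int(X∖A)={a}, hence cl(A)={h, e, g, f, b, d}
Orbit (k=closure, c=complement):
  1. A     = {h, e, d}
  2. kA    = {h, e, g, f, b, d}
  3. cA    = {a, g, f, b}
  4. ckA   = {a}
  5. kcA   = {a, g, f, b, d}
  6. kckA  = {a, b, d}
  7. ckcA  = {h, e}
  8. ckckA = {h, e, g, f}
(closed under both — stop)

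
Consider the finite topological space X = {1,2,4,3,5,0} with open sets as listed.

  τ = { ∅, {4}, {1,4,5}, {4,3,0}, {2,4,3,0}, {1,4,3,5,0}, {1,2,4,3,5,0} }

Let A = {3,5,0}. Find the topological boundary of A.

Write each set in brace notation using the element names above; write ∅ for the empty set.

opens ⊆ A: ∅; union → int = ∅
complement {1,2,4}; its interior {4}; cl(A) = X∖{4} = {1,2,3,5,0}
boundary = {1,2,3,5,0} ∖ ∅ = {1,2,3,5,0}

{1,2,3,5,0}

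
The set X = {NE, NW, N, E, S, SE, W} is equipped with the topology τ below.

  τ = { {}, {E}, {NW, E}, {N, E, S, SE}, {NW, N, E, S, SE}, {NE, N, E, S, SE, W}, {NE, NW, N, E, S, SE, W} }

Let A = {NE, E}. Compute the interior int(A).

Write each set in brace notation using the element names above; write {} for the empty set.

interior: largest open inside A is {E} (from {}, {E})

{E}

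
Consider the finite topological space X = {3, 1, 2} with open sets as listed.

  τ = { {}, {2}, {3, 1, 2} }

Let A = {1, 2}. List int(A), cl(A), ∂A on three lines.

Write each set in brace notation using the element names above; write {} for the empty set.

U open, U⊆A: {}, {2}. int(A) = ⋃ = {2}
X∖A={3}, int(X∖A)={}, hence cl(A)={3, 1, 2}
∂A: remove int from cl → {3, 1}

int(A) = {2}
cl(A)  = {3, 1, 2}
∂A     = {3, 1}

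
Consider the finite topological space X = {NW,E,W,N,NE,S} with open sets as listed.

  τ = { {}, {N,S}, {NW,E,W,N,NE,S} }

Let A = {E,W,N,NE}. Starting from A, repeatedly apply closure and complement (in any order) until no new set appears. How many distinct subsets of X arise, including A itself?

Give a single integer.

4

cl via duality: int({NW,S}) = {}, so X∖{} = {NW,E,W,N,NE,S}
Write k for closure, c for complement:
  1. A     = {E,W,N,NE}
  2. kA    = {NW,E,W,N,NE,S}
  3. cA    = {NW,S}
  4. ckA   = {}
applying k or c yields no new set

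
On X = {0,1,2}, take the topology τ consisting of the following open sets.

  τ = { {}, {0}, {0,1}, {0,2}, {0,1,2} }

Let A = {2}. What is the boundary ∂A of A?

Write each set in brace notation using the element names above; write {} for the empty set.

open subsets of A: {}; so int(A) = {}
closure: X∖int(X∖A) = X∖{0,1} = {2}
∂A = {2} minus {} = {2}

{2}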